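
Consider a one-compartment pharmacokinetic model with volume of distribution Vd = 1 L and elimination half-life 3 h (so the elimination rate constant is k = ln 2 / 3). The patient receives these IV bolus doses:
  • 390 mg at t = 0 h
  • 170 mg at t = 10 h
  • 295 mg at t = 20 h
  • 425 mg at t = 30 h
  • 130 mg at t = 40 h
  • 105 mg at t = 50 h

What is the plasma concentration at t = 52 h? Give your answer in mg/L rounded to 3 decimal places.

k = ln 2 / 3 = 0.23105 per h
Dose 1 (390 mg at t=0 h): 390·exp(−0.23105·52) = 0.002 mg/L
Dose 2 (170 mg at t=10 h): 170·exp(−0.23105·42) = 0.010 mg/L
Dose 3 (295 mg at t=20 h): 295·exp(−0.23105·32) = 0.181 mg/L
Dose 4 (425 mg at t=30 h): 425·exp(−0.23105·22) = 2.635 mg/L
Dose 5 (130 mg at t=40 h): 130·exp(−0.23105·12) = 8.125 mg/L
Dose 6 (105 mg at t=50 h): 105·exp(−0.23105·2) = 66.146 mg/L
C(52) = 0.002 + 0.010 + 0.181 + 2.635 + 8.125 + 66.146 = 77.100 mg/L

77.100 mg/L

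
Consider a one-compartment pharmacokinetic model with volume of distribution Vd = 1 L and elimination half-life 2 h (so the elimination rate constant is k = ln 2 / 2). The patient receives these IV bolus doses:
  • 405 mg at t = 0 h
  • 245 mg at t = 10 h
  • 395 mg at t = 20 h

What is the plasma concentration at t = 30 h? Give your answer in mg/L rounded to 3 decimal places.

12.595 mg/L

k = ln 2 / 2 = 0.34657 per h
Dose 1 (405 mg at t=0 h): 405·exp(−0.34657·30) = 0.012 mg/L
Dose 2 (245 mg at t=10 h): 245·exp(−0.34657·20) = 0.239 mg/L
Dose 3 (395 mg at t=20 h): 395·exp(−0.34657·10) = 12.344 mg/L
C(30) = 0.012 + 0.239 + 12.344 = 12.595 mg/L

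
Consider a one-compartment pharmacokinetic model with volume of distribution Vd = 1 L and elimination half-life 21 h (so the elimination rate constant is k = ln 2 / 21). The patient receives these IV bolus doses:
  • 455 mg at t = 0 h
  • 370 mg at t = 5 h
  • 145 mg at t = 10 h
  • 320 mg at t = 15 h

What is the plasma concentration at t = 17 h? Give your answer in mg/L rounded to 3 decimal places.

k = ln 2 / 21 = 0.03301 per h
Dose 1 (455 mg at t=0 h): 455·exp(−0.03301·17) = 259.609 mg/L
Dose 2 (370 mg at t=5 h): 370·exp(−0.03301·12) = 248.992 mg/L
Dose 3 (145 mg at t=10 h): 145·exp(−0.03301·7) = 115.087 mg/L
Dose 4 (320 mg at t=15 h): 320·exp(−0.03301·2) = 299.558 mg/L
C(17) = 259.609 + 248.992 + 115.087 + 299.558 = 923.245 mg/L

923.245 mg/L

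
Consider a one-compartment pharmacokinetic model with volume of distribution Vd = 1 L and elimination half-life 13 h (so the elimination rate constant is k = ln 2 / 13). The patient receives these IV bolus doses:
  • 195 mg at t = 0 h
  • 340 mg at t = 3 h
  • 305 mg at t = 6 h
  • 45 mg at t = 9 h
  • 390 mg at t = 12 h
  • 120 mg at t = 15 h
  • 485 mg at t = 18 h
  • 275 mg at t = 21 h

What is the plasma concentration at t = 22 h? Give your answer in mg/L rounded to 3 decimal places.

k = ln 2 / 13 = 0.05332 per h
Dose 1 (195 mg at t=0 h): 195·exp(−0.05332·22) = 60.339 mg/L
Dose 2 (340 mg at t=3 h): 340·exp(−0.05332·19) = 123.456 mg/L
Dose 3 (305 mg at t=6 h): 305·exp(−0.05332·16) = 129.958 mg/L
Dose 4 (45 mg at t=9 h): 45·exp(−0.05332·13) = 22.500 mg/L
Dose 5 (390 mg at t=12 h): 390·exp(−0.05332·10) = 228.825 mg/L
Dose 6 (120 mg at t=15 h): 120·exp(−0.05332·7) = 82.621 mg/L
Dose 7 (485 mg at t=18 h): 485·exp(−0.05332·4) = 391.848 mg/L
Dose 8 (275 mg at t=21 h): 275·exp(−0.05332·1) = 260.721 mg/L
C(22) = 60.339 + 123.456 + 129.958 + 22.500 + 228.825 + 82.621 + 391.848 + 260.721 = 1300.267 mg/L

1300.267 mg/L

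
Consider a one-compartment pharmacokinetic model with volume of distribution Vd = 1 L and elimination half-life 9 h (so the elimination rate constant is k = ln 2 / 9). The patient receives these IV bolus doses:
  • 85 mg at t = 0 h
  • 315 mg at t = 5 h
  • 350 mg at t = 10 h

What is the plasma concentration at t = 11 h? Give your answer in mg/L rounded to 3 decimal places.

k = ln 2 / 9 = 0.07702 per h
Dose 1 (85 mg at t=0 h): 85·exp(−0.07702·11) = 36.433 mg/L
Dose 2 (315 mg at t=5 h): 315·exp(−0.07702·6) = 198.438 mg/L
Dose 3 (350 mg at t=10 h): 350·exp(−0.07702·1) = 324.056 mg/L
C(11) = 36.433 + 198.438 + 324.056 = 558.927 mg/L

558.927 mg/L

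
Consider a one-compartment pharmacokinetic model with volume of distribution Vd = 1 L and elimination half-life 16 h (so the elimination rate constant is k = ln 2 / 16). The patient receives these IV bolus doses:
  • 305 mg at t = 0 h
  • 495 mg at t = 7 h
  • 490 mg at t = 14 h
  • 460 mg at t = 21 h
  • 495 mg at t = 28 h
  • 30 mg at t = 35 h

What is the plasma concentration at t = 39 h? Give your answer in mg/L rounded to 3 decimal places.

889.448 mg/L

k = ln 2 / 16 = 0.04332 per h
Dose 1 (305 mg at t=0 h): 305·exp(−0.04332·39) = 56.304 mg/L
Dose 2 (495 mg at t=7 h): 495·exp(−0.04332·32) = 123.750 mg/L
Dose 3 (490 mg at t=14 h): 490·exp(−0.04332·25) = 165.896 mg/L
Dose 4 (460 mg at t=21 h): 460·exp(−0.04332·18) = 210.911 mg/L
Dose 5 (495 mg at t=28 h): 495·exp(−0.04332·11) = 307.360 mg/L
Dose 6 (30 mg at t=35 h): 30·exp(−0.04332·4) = 25.227 mg/L
C(39) = 56.304 + 123.750 + 165.896 + 210.911 + 307.360 + 25.227 = 889.448 mg/L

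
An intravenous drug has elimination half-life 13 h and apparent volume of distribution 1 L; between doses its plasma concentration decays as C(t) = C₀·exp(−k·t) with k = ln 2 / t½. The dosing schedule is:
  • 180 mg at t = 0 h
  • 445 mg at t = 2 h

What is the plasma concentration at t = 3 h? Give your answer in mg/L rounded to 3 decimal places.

k = ln 2 / 13 = 0.05332 per h
Dose 1 (180 mg at t=0 h): 180·exp(−0.05332·3) = 153.392 mg/L
Dose 2 (445 mg at t=2 h): 445·exp(−0.05332·1) = 421.894 mg/L
C(3) = 153.392 + 421.894 = 575.287 mg/L

575.287 mg/L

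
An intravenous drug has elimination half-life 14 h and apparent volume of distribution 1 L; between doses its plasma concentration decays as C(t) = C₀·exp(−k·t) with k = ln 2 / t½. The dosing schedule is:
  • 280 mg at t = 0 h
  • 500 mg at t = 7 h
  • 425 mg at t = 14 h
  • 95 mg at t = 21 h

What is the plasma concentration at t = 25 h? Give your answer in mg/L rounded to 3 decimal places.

k = ln 2 / 14 = 0.04951 per h
Dose 1 (280 mg at t=0 h): 280·exp(−0.04951·25) = 81.209 mg/L
Dose 2 (500 mg at t=7 h): 500·exp(−0.04951·18) = 205.084 mg/L
Dose 3 (425 mg at t=14 h): 425·exp(−0.04951·11) = 246.527 mg/L
Dose 4 (95 mg at t=21 h): 95·exp(−0.04951·4) = 77.932 mg/L
C(25) = 81.209 + 205.084 + 246.527 + 77.932 = 610.752 mg/L

610.752 mg/L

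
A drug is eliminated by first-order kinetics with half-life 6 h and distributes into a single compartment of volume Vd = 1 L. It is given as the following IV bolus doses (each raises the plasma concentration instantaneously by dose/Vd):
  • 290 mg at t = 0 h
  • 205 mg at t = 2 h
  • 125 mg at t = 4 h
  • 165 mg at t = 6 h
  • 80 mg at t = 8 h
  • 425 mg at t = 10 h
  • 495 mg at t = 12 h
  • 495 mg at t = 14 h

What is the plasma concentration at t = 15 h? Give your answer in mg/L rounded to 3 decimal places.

1255.509 mg/L

k = ln 2 / 6 = 0.11552 per h
Dose 1 (290 mg at t=0 h): 290·exp(−0.11552·15) = 51.265 mg/L
Dose 2 (205 mg at t=2 h): 205·exp(−0.11552·13) = 45.659 mg/L
Dose 3 (125 mg at t=4 h): 125·exp(−0.11552·11) = 35.077 mg/L
Dose 4 (165 mg at t=6 h): 165·exp(−0.11552·9) = 58.336 mg/L
Dose 5 (80 mg at t=8 h): 80·exp(−0.11552·7) = 35.636 mg/L
Dose 6 (425 mg at t=10 h): 425·exp(−0.11552·5) = 238.523 mg/L
Dose 7 (495 mg at t=12 h): 495·exp(−0.11552·3) = 350.018 mg/L
Dose 8 (495 mg at t=14 h): 495·exp(−0.11552·1) = 440.995 mg/L
C(15) = 51.265 + 45.659 + 35.077 + 58.336 + 35.636 + 238.523 + 350.018 + 440.995 = 1255.509 mg/L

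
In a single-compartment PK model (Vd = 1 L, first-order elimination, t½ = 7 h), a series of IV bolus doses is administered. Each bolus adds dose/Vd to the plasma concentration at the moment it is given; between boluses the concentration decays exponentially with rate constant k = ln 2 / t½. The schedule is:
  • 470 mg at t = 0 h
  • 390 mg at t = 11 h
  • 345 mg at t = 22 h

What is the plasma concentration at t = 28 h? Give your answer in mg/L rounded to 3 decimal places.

292.273 mg/L

k = ln 2 / 7 = 0.09902 per h
Dose 1 (470 mg at t=0 h): 470·exp(−0.09902·28) = 29.375 mg/L
Dose 2 (390 mg at t=11 h): 390·exp(−0.09902·17) = 72.442 mg/L
Dose 3 (345 mg at t=22 h): 345·exp(−0.09902·6) = 190.455 mg/L
C(28) = 29.375 + 72.442 + 190.455 = 292.273 mg/L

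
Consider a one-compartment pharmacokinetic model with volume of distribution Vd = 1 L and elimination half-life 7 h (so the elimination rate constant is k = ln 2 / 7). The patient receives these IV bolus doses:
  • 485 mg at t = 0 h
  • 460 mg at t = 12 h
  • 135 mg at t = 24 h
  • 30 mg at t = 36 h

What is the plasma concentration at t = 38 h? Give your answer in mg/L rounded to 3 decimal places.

104.668 mg/L

k = ln 2 / 7 = 0.09902 per h
Dose 1 (485 mg at t=0 h): 485·exp(−0.09902·38) = 11.261 mg/L
Dose 2 (460 mg at t=12 h): 460·exp(−0.09902·26) = 35.047 mg/L
Dose 3 (135 mg at t=24 h): 135·exp(−0.09902·14) = 33.750 mg/L
Dose 4 (30 mg at t=36 h): 30·exp(−0.09902·2) = 24.610 mg/L
C(38) = 11.261 + 35.047 + 33.750 + 24.610 = 104.668 mg/L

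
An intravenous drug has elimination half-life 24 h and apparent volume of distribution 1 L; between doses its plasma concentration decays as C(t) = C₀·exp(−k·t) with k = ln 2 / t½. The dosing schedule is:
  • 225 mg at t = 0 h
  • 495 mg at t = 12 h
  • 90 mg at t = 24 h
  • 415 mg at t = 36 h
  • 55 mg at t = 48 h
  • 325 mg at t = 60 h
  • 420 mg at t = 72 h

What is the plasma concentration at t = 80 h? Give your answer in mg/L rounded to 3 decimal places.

763.670 mg/L

k = ln 2 / 24 = 0.02888 per h
Dose 1 (225 mg at t=0 h): 225·exp(−0.02888·80) = 22.323 mg/L
Dose 2 (495 mg at t=12 h): 495·exp(−0.02888·68) = 69.452 mg/L
Dose 3 (90 mg at t=24 h): 90·exp(−0.02888·56) = 17.858 mg/L
Dose 4 (415 mg at t=36 h): 415·exp(−0.02888·44) = 116.455 mg/L
Dose 5 (55 mg at t=48 h): 55·exp(−0.02888·32) = 21.827 mg/L
Dose 6 (325 mg at t=60 h): 325·exp(−0.02888·20) = 182.400 mg/L
Dose 7 (420 mg at t=72 h): 420·exp(−0.02888·8) = 333.354 mg/L
C(80) = 22.323 + 69.452 + 17.858 + 116.455 + 21.827 + 182.400 + 333.354 = 763.670 mg/L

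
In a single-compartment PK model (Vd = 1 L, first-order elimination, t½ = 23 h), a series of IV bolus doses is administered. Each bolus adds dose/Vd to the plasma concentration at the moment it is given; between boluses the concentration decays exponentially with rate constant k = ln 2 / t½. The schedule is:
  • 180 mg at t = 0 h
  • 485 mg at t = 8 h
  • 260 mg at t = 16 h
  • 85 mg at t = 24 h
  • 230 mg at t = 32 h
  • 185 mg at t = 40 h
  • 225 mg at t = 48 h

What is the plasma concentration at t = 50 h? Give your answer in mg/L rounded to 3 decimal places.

791.224 mg/L

k = ln 2 / 23 = 0.03014 per h
Dose 1 (180 mg at t=0 h): 180·exp(−0.03014·50) = 39.890 mg/L
Dose 2 (485 mg at t=8 h): 485·exp(−0.03014·42) = 136.784 mg/L
Dose 3 (260 mg at t=16 h): 260·exp(−0.03014·34) = 93.320 mg/L
Dose 4 (85 mg at t=24 h): 85·exp(−0.03014·26) = 38.826 mg/L
Dose 5 (230 mg at t=32 h): 230·exp(−0.03014·18) = 133.702 mg/L
Dose 6 (185 mg at t=40 h): 185·exp(−0.03014·10) = 136.864 mg/L
Dose 7 (225 mg at t=48 h): 225·exp(−0.03014·2) = 211.839 mg/L
C(50) = 39.890 + 136.784 + 93.320 + 38.826 + 133.702 + 136.864 + 211.839 = 791.224 mg/L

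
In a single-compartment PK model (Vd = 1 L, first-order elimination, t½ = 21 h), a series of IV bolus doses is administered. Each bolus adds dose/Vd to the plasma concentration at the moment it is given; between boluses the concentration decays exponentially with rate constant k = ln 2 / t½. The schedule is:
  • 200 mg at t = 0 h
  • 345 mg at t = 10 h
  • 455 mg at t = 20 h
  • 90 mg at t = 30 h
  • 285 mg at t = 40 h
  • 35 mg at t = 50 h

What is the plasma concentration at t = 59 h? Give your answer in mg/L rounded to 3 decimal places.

k = ln 2 / 21 = 0.03301 per h
Dose 1 (200 mg at t=0 h): 200·exp(−0.03301·59) = 28.529 mg/L
Dose 2 (345 mg at t=10 h): 345·exp(−0.03301·49) = 68.457 mg/L
Dose 3 (455 mg at t=20 h): 455·exp(−0.03301·39) = 125.590 mg/L
Dose 4 (90 mg at t=30 h): 90·exp(−0.03301·29) = 34.557 mg/L
Dose 5 (285 mg at t=40 h): 285·exp(−0.03301·19) = 152.224 mg/L
Dose 6 (35 mg at t=50 h): 35·exp(−0.03301·9) = 26.005 mg/L
C(59) = 28.529 + 68.457 + 125.590 + 34.557 + 152.224 + 26.005 = 435.362 mg/L

435.362 mg/L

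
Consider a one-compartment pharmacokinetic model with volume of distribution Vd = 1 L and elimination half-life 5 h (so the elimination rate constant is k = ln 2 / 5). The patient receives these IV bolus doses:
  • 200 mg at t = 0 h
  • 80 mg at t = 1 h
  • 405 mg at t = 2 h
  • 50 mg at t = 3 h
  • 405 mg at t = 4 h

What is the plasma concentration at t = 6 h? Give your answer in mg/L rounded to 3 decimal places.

k = ln 2 / 5 = 0.13863 per h
Dose 1 (200 mg at t=0 h): 200·exp(−0.13863·6) = 87.055 mg/L
Dose 2 (80 mg at t=1 h): 80·exp(−0.13863·5) = 40.000 mg/L
Dose 3 (405 mg at t=2 h): 405·exp(−0.13863·4) = 232.611 mg/L
Dose 4 (50 mg at t=3 h): 50·exp(−0.13863·3) = 32.988 mg/L
Dose 5 (405 mg at t=4 h): 405·exp(−0.13863·2) = 306.933 mg/L
C(6) = 87.055 + 40.000 + 232.611 + 32.988 + 306.933 = 699.587 mg/L

699.587 mg/L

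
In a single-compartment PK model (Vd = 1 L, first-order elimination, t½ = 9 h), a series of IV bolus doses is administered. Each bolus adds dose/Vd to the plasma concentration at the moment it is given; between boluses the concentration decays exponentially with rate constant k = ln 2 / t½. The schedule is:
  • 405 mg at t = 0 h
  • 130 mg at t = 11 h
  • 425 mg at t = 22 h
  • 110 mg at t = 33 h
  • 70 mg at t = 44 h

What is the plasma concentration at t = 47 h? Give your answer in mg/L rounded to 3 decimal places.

k = ln 2 / 9 = 0.07702 per h
Dose 1 (405 mg at t=0 h): 405·exp(−0.07702·47) = 10.849 mg/L
Dose 2 (130 mg at t=11 h): 130·exp(−0.07702·36) = 8.125 mg/L
Dose 3 (425 mg at t=22 h): 425·exp(−0.07702·25) = 61.972 mg/L
Dose 4 (110 mg at t=33 h): 110·exp(−0.07702·14) = 37.422 mg/L
Dose 5 (70 mg at t=44 h): 70·exp(−0.07702·3) = 55.559 mg/L
C(47) = 10.849 + 8.125 + 61.972 + 37.422 + 55.559 = 173.927 mg/L

173.927 mg/L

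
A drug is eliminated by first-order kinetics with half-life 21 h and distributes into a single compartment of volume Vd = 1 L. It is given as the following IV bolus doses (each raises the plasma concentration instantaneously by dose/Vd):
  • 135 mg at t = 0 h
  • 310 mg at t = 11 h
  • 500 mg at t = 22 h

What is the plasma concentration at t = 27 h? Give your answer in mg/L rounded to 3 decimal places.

662.117 mg/L

k = ln 2 / 21 = 0.03301 per h
Dose 1 (135 mg at t=0 h): 135·exp(−0.03301·27) = 55.373 mg/L
Dose 2 (310 mg at t=11 h): 310·exp(−0.03301·16) = 182.812 mg/L
Dose 3 (500 mg at t=22 h): 500·exp(−0.03301·5) = 423.932 mg/L
C(27) = 55.373 + 182.812 + 423.932 = 662.117 mg/L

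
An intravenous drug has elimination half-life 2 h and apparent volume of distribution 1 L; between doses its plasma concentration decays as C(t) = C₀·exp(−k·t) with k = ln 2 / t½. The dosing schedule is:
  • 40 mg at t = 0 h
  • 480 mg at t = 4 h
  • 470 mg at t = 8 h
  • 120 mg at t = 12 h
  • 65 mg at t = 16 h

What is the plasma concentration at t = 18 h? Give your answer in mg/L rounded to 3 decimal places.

66.016 mg/L

k = ln 2 / 2 = 0.34657 per h
Dose 1 (40 mg at t=0 h): 40·exp(−0.34657·18) = 0.078 mg/L
Dose 2 (480 mg at t=4 h): 480·exp(−0.34657·14) = 3.750 mg/L
Dose 3 (470 mg at t=8 h): 470·exp(−0.34657·10) = 14.688 mg/L
Dose 4 (120 mg at t=12 h): 120·exp(−0.34657·6) = 15.000 mg/L
Dose 5 (65 mg at t=16 h): 65·exp(−0.34657·2) = 32.500 mg/L
C(18) = 0.078 + 3.750 + 14.688 + 15.000 + 32.500 = 66.016 mg/L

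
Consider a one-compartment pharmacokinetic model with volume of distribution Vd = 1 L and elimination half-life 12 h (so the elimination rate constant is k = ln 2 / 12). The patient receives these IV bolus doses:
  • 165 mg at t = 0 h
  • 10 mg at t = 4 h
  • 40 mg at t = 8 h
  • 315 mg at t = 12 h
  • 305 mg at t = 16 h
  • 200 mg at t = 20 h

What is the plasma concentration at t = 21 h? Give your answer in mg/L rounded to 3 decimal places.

k = ln 2 / 12 = 0.05776 per h
Dose 1 (165 mg at t=0 h): 165·exp(−0.05776·21) = 49.055 mg/L
Dose 2 (10 mg at t=4 h): 10·exp(−0.05776·17) = 3.746 mg/L
Dose 3 (40 mg at t=8 h): 40·exp(−0.05776·13) = 18.877 mg/L
Dose 4 (315 mg at t=12 h): 315·exp(−0.05776·9) = 187.300 mg/L
Dose 5 (305 mg at t=16 h): 305·exp(−0.05776·5) = 228.492 mg/L
Dose 6 (200 mg at t=20 h): 200·exp(−0.05776·1) = 188.775 mg/L
C(21) = 49.055 + 3.746 + 18.877 + 187.300 + 228.492 + 188.775 = 676.245 mg/L

676.245 mg/L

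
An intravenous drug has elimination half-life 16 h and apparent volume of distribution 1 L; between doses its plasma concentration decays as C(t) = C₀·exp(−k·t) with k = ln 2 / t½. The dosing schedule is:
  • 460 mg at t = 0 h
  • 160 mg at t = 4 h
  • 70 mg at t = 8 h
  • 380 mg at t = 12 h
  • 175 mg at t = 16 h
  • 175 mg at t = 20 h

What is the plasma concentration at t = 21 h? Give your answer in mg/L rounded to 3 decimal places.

867.479 mg/L

k = ln 2 / 16 = 0.04332 per h
Dose 1 (460 mg at t=0 h): 460·exp(−0.04332·21) = 185.206 mg/L
Dose 2 (160 mg at t=4 h): 160·exp(−0.04332·17) = 76.608 mg/L
Dose 3 (70 mg at t=8 h): 70·exp(−0.04332·13) = 39.858 mg/L
Dose 4 (380 mg at t=12 h): 380·exp(−0.04332·9) = 257.309 mg/L
Dose 5 (175 mg at t=16 h): 175·exp(−0.04332·5) = 140.918 mg/L
Dose 6 (175 mg at t=20 h): 175·exp(−0.04332·1) = 167.581 mg/L
C(21) = 185.206 + 76.608 + 39.858 + 257.309 + 140.918 + 167.581 = 867.479 mg/L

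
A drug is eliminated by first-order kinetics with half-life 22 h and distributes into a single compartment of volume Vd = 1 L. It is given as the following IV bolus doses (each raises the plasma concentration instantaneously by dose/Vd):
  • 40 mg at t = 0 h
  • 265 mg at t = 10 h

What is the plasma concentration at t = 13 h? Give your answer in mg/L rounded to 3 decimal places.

k = ln 2 / 22 = 0.03151 per h
Dose 1 (40 mg at t=0 h): 40·exp(−0.03151·13) = 26.557 mg/L
Dose 2 (265 mg at t=10 h): 265·exp(−0.03151·3) = 241.100 mg/L
C(13) = 26.557 + 241.100 = 267.656 mg/L

267.656 mg/L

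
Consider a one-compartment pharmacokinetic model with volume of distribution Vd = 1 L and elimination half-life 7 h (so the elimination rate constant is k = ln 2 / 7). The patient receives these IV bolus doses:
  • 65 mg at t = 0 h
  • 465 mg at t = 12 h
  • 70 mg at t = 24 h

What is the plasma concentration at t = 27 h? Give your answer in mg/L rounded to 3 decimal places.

161.786 mg/L

k = ln 2 / 7 = 0.09902 per h
Dose 1 (65 mg at t=0 h): 65·exp(−0.09902·27) = 4.485 mg/L
Dose 2 (465 mg at t=12 h): 465·exp(−0.09902·15) = 105.290 mg/L
Dose 3 (70 mg at t=24 h): 70·exp(−0.09902·3) = 52.010 mg/L
C(27) = 4.485 + 105.290 + 52.010 = 161.786 mg/L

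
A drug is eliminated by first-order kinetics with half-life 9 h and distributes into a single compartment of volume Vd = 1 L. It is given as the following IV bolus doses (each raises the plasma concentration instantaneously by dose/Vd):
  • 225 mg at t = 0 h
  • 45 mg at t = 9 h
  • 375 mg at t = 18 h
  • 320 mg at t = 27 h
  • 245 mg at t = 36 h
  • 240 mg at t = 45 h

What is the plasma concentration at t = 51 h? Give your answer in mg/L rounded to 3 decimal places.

k = ln 2 / 9 = 0.07702 per h
Dose 1 (225 mg at t=0 h): 225·exp(−0.07702·51) = 4.429 mg/L
Dose 2 (45 mg at t=9 h): 45·exp(−0.07702·42) = 1.772 mg/L
Dose 3 (375 mg at t=18 h): 375·exp(−0.07702·33) = 29.529 mg/L
Dose 4 (320 mg at t=27 h): 320·exp(−0.07702·24) = 50.397 mg/L
Dose 5 (245 mg at t=36 h): 245·exp(−0.07702·15) = 77.170 mg/L
Dose 6 (240 mg at t=45 h): 240·exp(−0.07702·6) = 151.191 mg/L
C(51) = 4.429 + 1.772 + 29.529 + 50.397 + 77.170 + 151.191 = 314.488 mg/L

314.488 mg/L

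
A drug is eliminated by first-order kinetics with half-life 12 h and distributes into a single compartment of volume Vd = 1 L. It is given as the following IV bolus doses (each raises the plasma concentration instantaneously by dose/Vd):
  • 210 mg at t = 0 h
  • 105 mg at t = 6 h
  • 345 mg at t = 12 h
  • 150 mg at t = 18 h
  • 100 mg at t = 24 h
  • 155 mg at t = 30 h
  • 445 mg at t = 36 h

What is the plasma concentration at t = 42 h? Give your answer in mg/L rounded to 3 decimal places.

557.692 mg/L

k = ln 2 / 12 = 0.05776 per h
Dose 1 (210 mg at t=0 h): 210·exp(−0.05776·42) = 18.562 mg/L
Dose 2 (105 mg at t=6 h): 105·exp(−0.05776·36) = 13.125 mg/L
Dose 3 (345 mg at t=12 h): 345·exp(−0.05776·30) = 60.988 mg/L
Dose 4 (150 mg at t=18 h): 150·exp(−0.05776·24) = 37.500 mg/L
Dose 5 (100 mg at t=24 h): 100·exp(−0.05776·18) = 35.355 mg/L
Dose 6 (155 mg at t=30 h): 155·exp(−0.05776·12) = 77.500 mg/L
Dose 7 (445 mg at t=36 h): 445·exp(−0.05776·6) = 314.663 mg/L
C(42) = 18.562 + 13.125 + 60.988 + 37.500 + 35.355 + 77.500 + 314.663 = 557.692 mg/L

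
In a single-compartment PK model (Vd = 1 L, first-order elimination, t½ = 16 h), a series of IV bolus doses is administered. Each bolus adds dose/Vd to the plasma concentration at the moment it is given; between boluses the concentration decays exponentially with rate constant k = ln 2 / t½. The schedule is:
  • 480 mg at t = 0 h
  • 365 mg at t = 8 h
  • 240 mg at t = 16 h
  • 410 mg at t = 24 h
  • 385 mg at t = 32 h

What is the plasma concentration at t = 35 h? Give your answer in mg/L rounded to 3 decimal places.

916.729 mg/L

k = ln 2 / 16 = 0.04332 per h
Dose 1 (480 mg at t=0 h): 480·exp(−0.04332·35) = 105.375 mg/L
Dose 2 (365 mg at t=8 h): 365·exp(−0.04332·27) = 113.320 mg/L
Dose 3 (240 mg at t=16 h): 240·exp(−0.04332·19) = 105.375 mg/L
Dose 4 (410 mg at t=24 h): 410·exp(−0.04332·11) = 254.581 mg/L
Dose 5 (385 mg at t=32 h): 385·exp(−0.04332·3) = 338.079 mg/L
C(35) = 105.375 + 113.320 + 105.375 + 254.581 + 338.079 = 916.729 mg/L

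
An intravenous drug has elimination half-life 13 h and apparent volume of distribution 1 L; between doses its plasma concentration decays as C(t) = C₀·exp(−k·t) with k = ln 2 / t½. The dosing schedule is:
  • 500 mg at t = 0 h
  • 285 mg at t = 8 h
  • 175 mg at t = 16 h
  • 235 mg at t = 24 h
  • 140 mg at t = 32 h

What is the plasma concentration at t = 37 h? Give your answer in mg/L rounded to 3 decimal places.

412.105 mg/L

k = ln 2 / 13 = 0.05332 per h
Dose 1 (500 mg at t=0 h): 500·exp(−0.05332·37) = 69.533 mg/L
Dose 2 (285 mg at t=8 h): 285·exp(−0.05332·29) = 60.718 mg/L
Dose 3 (175 mg at t=16 h): 175·exp(−0.05332·21) = 57.116 mg/L
Dose 4 (235 mg at t=24 h): 235·exp(−0.05332·13) = 117.500 mg/L
Dose 5 (140 mg at t=32 h): 140·exp(−0.05332·5) = 107.238 mg/L
C(37) = 69.533 + 60.718 + 57.116 + 117.500 + 107.238 = 412.105 mg/L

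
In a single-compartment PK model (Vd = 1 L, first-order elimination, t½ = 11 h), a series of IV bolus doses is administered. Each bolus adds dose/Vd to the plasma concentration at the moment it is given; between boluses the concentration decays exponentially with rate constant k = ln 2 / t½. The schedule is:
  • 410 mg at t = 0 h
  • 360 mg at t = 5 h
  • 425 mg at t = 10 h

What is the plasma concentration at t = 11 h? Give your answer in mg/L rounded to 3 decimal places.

850.709 mg/L

k = ln 2 / 11 = 0.06301 per h
Dose 1 (410 mg at t=0 h): 410·exp(−0.06301·11) = 205.000 mg/L
Dose 2 (360 mg at t=5 h): 360·exp(−0.06301·6) = 246.663 mg/L
Dose 3 (425 mg at t=10 h): 425·exp(−0.06301·1) = 399.046 mg/L
C(11) = 205.000 + 246.663 + 399.046 = 850.709 mg/L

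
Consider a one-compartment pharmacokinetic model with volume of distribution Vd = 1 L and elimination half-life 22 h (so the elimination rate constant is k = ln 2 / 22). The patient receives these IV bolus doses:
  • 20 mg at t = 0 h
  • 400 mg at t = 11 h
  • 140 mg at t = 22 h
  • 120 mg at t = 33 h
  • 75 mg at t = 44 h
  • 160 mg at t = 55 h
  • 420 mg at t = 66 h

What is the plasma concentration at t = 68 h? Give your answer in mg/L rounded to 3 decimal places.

677.227 mg/L

k = ln 2 / 22 = 0.03151 per h
Dose 1 (20 mg at t=0 h): 20·exp(−0.03151·68) = 2.347 mg/L
Dose 2 (400 mg at t=11 h): 400·exp(−0.03151·57) = 66.392 mg/L
Dose 3 (140 mg at t=22 h): 140·exp(−0.03151·46) = 32.863 mg/L
Dose 4 (120 mg at t=33 h): 120·exp(−0.03151·35) = 39.835 mg/L
Dose 5 (75 mg at t=44 h): 75·exp(−0.03151·24) = 35.210 mg/L
Dose 6 (160 mg at t=55 h): 160·exp(−0.03151·13) = 106.228 mg/L
Dose 7 (420 mg at t=66 h): 420·exp(−0.03151·2) = 394.351 mg/L
C(68) = 2.347 + 66.392 + 32.863 + 39.835 + 35.210 + 106.228 + 394.351 = 677.227 mg/L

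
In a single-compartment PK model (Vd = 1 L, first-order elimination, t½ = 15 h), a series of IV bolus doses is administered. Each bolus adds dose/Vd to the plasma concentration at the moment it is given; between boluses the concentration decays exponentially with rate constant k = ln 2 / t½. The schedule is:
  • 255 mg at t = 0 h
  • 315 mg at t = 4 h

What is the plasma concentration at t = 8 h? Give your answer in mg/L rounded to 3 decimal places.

k = ln 2 / 15 = 0.04621 per h
Dose 1 (255 mg at t=0 h): 255·exp(−0.04621·8) = 176.194 mg/L
Dose 2 (315 mg at t=4 h): 315·exp(−0.04621·4) = 261.840 mg/L
C(8) = 176.194 + 261.840 = 438.034 mg/L

438.034 mg/L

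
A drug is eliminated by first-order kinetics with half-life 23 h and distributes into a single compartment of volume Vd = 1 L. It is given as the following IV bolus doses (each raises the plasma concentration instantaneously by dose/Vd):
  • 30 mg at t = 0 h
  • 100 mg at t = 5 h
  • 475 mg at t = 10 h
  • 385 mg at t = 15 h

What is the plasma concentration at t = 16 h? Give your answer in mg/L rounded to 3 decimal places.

860.305 mg/L

k = ln 2 / 23 = 0.03014 per h
Dose 1 (30 mg at t=0 h): 30·exp(−0.03014·16) = 18.523 mg/L
Dose 2 (100 mg at t=5 h): 100·exp(−0.03014·11) = 71.784 mg/L
Dose 3 (475 mg at t=10 h): 475·exp(−0.03014·6) = 396.428 mg/L
Dose 4 (385 mg at t=15 h): 385·exp(−0.03014·1) = 373.570 mg/L
C(16) = 18.523 + 71.784 + 396.428 + 373.570 = 860.305 mg/L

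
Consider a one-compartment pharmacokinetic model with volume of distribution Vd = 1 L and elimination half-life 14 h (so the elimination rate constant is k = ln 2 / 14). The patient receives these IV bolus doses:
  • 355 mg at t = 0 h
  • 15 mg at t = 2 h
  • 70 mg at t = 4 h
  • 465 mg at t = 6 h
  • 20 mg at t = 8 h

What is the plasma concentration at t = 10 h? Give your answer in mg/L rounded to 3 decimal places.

k = ln 2 / 14 = 0.04951 per h
Dose 1 (355 mg at t=0 h): 355·exp(−0.04951·10) = 216.375 mg/L
Dose 2 (15 mg at t=2 h): 15·exp(−0.04951·8) = 10.094 mg/L
Dose 3 (70 mg at t=4 h): 70·exp(−0.04951·6) = 52.010 mg/L
Dose 4 (465 mg at t=6 h): 465·exp(−0.04951·4) = 381.456 mg/L
Dose 5 (20 mg at t=8 h): 20·exp(−0.04951·2) = 18.114 mg/L
C(10) = 216.375 + 10.094 + 52.010 + 381.456 + 18.114 = 678.049 mg/L

678.049 mg/L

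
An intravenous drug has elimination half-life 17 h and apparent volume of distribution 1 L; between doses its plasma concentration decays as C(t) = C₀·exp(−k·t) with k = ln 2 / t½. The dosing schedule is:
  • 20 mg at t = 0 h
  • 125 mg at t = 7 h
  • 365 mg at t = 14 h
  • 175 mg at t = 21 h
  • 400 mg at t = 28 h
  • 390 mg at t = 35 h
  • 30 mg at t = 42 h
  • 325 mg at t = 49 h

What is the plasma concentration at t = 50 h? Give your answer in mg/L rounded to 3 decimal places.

870.350 mg/L

k = ln 2 / 17 = 0.04077 per h
Dose 1 (20 mg at t=0 h): 20·exp(−0.04077·50) = 2.604 mg/L
Dose 2 (125 mg at t=7 h): 125·exp(−0.04077·43) = 21.651 mg/L
Dose 3 (365 mg at t=14 h): 365·exp(−0.04077·36) = 84.104 mg/L
Dose 4 (175 mg at t=21 h): 175·exp(−0.04077·29) = 53.643 mg/L
Dose 5 (400 mg at t=28 h): 400·exp(−0.04077·22) = 163.114 mg/L
Dose 6 (390 mg at t=35 h): 390·exp(−0.04077·15) = 211.568 mg/L
Dose 7 (30 mg at t=42 h): 30·exp(−0.04077·8) = 21.650 mg/L
Dose 8 (325 mg at t=49 h): 325·exp(−0.04077·1) = 312.015 mg/L
C(50) = 2.604 + 21.651 + 84.104 + 53.643 + 163.114 + 211.568 + 21.650 + 312.015 = 870.350 mg/L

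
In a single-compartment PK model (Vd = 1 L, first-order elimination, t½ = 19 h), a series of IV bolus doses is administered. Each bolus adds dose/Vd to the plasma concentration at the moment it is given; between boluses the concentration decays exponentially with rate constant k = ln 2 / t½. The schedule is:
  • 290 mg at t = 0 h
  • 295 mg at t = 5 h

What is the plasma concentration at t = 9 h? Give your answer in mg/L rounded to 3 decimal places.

463.781 mg/L

k = ln 2 / 19 = 0.03648 per h
Dose 1 (290 mg at t=0 h): 290·exp(−0.03648·9) = 208.836 mg/L
Dose 2 (295 mg at t=5 h): 295·exp(−0.03648·4) = 254.945 mg/L
C(9) = 208.836 + 254.945 = 463.781 mg/L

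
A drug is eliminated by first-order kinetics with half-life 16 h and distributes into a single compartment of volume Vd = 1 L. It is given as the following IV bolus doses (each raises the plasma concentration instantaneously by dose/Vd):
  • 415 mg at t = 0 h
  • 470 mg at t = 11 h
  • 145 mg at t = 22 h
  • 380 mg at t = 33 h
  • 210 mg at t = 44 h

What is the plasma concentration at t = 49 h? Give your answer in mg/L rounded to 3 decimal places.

k = ln 2 / 16 = 0.04332 per h
Dose 1 (415 mg at t=0 h): 415·exp(−0.04332·49) = 49.676 mg/L
Dose 2 (470 mg at t=11 h): 470·exp(−0.04332·38) = 90.605 mg/L
Dose 3 (145 mg at t=22 h): 145·exp(−0.04332·27) = 45.017 mg/L
Dose 4 (380 mg at t=33 h): 380·exp(−0.04332·16) = 190.000 mg/L
Dose 5 (210 mg at t=44 h): 210·exp(−0.04332·5) = 169.101 mg/L
C(49) = 49.676 + 90.605 + 45.017 + 190.000 + 169.101 = 544.399 mg/L

544.399 mg/L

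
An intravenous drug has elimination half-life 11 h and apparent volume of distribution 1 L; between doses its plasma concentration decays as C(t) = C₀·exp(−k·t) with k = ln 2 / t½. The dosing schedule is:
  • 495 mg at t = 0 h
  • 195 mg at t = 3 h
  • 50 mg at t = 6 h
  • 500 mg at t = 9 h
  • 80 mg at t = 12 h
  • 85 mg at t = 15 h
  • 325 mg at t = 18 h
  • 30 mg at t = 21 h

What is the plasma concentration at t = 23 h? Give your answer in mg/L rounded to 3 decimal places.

750.515 mg/L

k = ln 2 / 11 = 0.06301 per h
Dose 1 (495 mg at t=0 h): 495·exp(−0.06301·23) = 116.193 mg/L
Dose 2 (195 mg at t=3 h): 195·exp(−0.06301·20) = 55.298 mg/L
Dose 3 (50 mg at t=6 h): 50·exp(−0.06301·17) = 17.129 mg/L
Dose 4 (500 mg at t=9 h): 500·exp(−0.06301·14) = 206.938 mg/L
Dose 5 (80 mg at t=12 h): 80·exp(−0.06301·11) = 40.000 mg/L
Dose 6 (85 mg at t=15 h): 85·exp(−0.06301·8) = 51.344 mg/L
Dose 7 (325 mg at t=18 h): 325·exp(−0.06301·5) = 237.166 mg/L
Dose 8 (30 mg at t=21 h): 30·exp(−0.06301·2) = 26.448 mg/L
C(23) = 116.193 + 55.298 + 17.129 + 206.938 + 40.000 + 51.344 + 237.166 + 26.448 = 750.515 mg/L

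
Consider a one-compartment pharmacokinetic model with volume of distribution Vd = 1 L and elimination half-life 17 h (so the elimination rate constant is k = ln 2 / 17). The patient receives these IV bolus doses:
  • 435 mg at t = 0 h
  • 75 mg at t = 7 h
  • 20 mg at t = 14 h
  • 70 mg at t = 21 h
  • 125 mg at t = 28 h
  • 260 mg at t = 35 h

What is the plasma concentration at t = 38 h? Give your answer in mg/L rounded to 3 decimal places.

k = ln 2 / 17 = 0.04077 per h
Dose 1 (435 mg at t=0 h): 435·exp(−0.04077·38) = 92.384 mg/L
Dose 2 (75 mg at t=7 h): 75·exp(−0.04077·31) = 21.190 mg/L
Dose 3 (20 mg at t=14 h): 20·exp(−0.04077·24) = 7.517 mg/L
Dose 4 (70 mg at t=21 h): 70·exp(−0.04077·17) = 35.000 mg/L
Dose 5 (125 mg at t=28 h): 125·exp(−0.04077·10) = 83.145 mg/L
Dose 6 (260 mg at t=35 h): 260·exp(−0.04077·3) = 230.065 mg/L
C(38) = 92.384 + 21.190 + 7.517 + 35.000 + 83.145 + 230.065 = 469.301 mg/L

469.301 mg/L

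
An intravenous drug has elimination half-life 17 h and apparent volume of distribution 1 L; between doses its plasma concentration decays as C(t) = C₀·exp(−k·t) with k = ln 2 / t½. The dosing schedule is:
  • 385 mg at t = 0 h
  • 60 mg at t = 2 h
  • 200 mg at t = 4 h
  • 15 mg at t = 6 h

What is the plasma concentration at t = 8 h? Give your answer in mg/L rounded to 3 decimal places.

k = ln 2 / 17 = 0.04077 per h
Dose 1 (385 mg at t=0 h): 385·exp(−0.04077·8) = 277.843 mg/L
Dose 2 (60 mg at t=2 h): 60·exp(−0.04077·6) = 46.979 mg/L
Dose 3 (200 mg at t=4 h): 200·exp(−0.04077·4) = 169.902 mg/L
Dose 4 (15 mg at t=6 h): 15·exp(−0.04077·2) = 13.825 mg/L
C(8) = 277.843 + 46.979 + 169.902 + 13.825 = 508.550 mg/L

508.550 mg/L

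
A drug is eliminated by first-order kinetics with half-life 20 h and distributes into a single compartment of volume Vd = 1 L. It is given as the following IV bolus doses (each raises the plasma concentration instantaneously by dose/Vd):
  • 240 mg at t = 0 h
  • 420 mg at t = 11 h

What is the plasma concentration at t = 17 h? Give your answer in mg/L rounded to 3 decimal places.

k = ln 2 / 20 = 0.03466 per h
Dose 1 (240 mg at t=0 h): 240·exp(−0.03466·17) = 133.148 mg/L
Dose 2 (420 mg at t=11 h): 420·exp(−0.03466·6) = 341.146 mg/L
C(17) = 133.148 + 341.146 = 474.294 mg/L

474.294 mg/L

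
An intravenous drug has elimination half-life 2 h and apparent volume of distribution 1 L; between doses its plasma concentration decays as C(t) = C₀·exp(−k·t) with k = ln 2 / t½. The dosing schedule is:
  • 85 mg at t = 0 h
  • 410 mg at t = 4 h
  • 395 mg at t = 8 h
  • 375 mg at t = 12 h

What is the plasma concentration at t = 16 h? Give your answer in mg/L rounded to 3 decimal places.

125.176 mg/L

k = ln 2 / 2 = 0.34657 per h
Dose 1 (85 mg at t=0 h): 85·exp(−0.34657·16) = 0.332 mg/L
Dose 2 (410 mg at t=4 h): 410·exp(−0.34657·12) = 6.406 mg/L
Dose 3 (395 mg at t=8 h): 395·exp(−0.34657·8) = 24.688 mg/L
Dose 4 (375 mg at t=12 h): 375·exp(−0.34657·4) = 93.750 mg/L
C(16) = 0.332 + 6.406 + 24.688 + 93.750 = 125.176 mg/L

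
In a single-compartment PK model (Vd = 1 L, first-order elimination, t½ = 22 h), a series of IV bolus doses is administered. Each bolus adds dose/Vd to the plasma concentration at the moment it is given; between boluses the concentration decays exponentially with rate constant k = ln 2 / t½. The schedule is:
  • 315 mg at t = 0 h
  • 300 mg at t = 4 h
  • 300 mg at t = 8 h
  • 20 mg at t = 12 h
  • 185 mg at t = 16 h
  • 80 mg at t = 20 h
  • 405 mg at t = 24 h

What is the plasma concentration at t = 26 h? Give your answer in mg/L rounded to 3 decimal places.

1053.353 mg/L

k = ln 2 / 22 = 0.03151 per h
Dose 1 (315 mg at t=0 h): 315·exp(−0.03151·26) = 138.851 mg/L
Dose 2 (300 mg at t=4 h): 300·exp(−0.03151·22) = 150.000 mg/L
Dose 3 (300 mg at t=8 h): 300·exp(−0.03151·18) = 170.147 mg/L
Dose 4 (20 mg at t=12 h): 20·exp(−0.03151·14) = 12.867 mg/L
Dose 5 (185 mg at t=16 h): 185·exp(−0.03151·10) = 135.002 mg/L
Dose 6 (80 mg at t=20 h): 80·exp(−0.03151·6) = 66.220 mg/L
Dose 7 (405 mg at t=24 h): 405·exp(−0.03151·2) = 380.267 mg/L
C(26) = 138.851 + 150.000 + 170.147 + 12.867 + 135.002 + 66.220 + 380.267 = 1053.353 mg/L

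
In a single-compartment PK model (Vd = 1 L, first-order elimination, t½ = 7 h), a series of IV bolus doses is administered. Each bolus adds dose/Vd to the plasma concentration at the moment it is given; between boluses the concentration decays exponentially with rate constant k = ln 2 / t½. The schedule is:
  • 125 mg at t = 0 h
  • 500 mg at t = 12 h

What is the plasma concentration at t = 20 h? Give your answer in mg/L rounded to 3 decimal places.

243.682 mg/L

k = ln 2 / 7 = 0.09902 per h
Dose 1 (125 mg at t=0 h): 125·exp(−0.09902·20) = 17.251 mg/L
Dose 2 (500 mg at t=12 h): 500·exp(−0.09902·8) = 226.431 mg/L
C(20) = 17.251 + 226.431 = 243.682 mg/L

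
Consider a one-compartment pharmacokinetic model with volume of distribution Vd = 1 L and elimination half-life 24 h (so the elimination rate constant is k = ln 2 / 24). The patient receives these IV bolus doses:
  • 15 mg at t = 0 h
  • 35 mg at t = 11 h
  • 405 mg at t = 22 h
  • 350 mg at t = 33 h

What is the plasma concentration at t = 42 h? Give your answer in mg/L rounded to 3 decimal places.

515.942 mg/L

k = ln 2 / 24 = 0.02888 per h
Dose 1 (15 mg at t=0 h): 15·exp(−0.02888·42) = 4.460 mg/L
Dose 2 (35 mg at t=11 h): 35·exp(−0.02888·31) = 14.297 mg/L
Dose 3 (405 mg at t=22 h): 405·exp(−0.02888·20) = 227.299 mg/L
Dose 4 (350 mg at t=33 h): 350·exp(−0.02888·9) = 269.887 mg/L
C(42) = 4.460 + 14.297 + 227.299 + 269.887 = 515.942 mg/L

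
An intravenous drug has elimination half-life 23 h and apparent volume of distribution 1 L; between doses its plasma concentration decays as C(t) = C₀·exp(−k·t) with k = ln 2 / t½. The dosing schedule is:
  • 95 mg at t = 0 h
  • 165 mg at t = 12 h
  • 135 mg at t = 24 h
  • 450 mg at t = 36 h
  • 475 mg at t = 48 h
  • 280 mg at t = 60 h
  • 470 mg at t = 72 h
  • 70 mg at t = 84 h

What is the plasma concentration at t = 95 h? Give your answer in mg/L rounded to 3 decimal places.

k = ln 2 / 23 = 0.03014 per h
Dose 1 (95 mg at t=0 h): 95·exp(−0.03014·95) = 5.424 mg/L
Dose 2 (165 mg at t=12 h): 165·exp(−0.03014·83) = 13.526 mg/L
Dose 3 (135 mg at t=24 h): 135·exp(−0.03014·71) = 15.888 mg/L
Dose 4 (450 mg at t=36 h): 450·exp(−0.03014·59) = 76.034 mg/L
Dose 5 (475 mg at t=48 h): 475·exp(−0.03014·47) = 115.225 mg/L
Dose 6 (280 mg at t=60 h): 280·exp(−0.03014·35) = 97.514 mg/L
Dose 7 (470 mg at t=72 h): 470·exp(−0.03014·23) = 235.000 mg/L
Dose 8 (70 mg at t=84 h): 70·exp(−0.03014·11) = 50.249 mg/L
C(95) = 5.424 + 13.526 + 15.888 + 76.034 + 115.225 + 97.514 + 235.000 + 50.249 = 608.859 mg/L

608.859 mg/L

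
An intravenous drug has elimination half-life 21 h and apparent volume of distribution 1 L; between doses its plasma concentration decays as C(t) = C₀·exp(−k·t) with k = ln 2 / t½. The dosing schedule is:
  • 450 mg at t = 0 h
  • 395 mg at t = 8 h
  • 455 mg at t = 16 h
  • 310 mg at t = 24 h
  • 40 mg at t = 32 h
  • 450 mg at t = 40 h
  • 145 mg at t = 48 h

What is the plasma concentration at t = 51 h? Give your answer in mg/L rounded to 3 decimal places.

915.283 mg/L

k = ln 2 / 21 = 0.03301 per h
Dose 1 (450 mg at t=0 h): 450·exp(−0.03301·51) = 83.587 mg/L
Dose 2 (395 mg at t=8 h): 395·exp(−0.03301·43) = 95.544 mg/L
Dose 3 (455 mg at t=16 h): 455·exp(−0.03301·35) = 143.316 mg/L
Dose 4 (310 mg at t=24 h): 310·exp(−0.03301·27) = 127.152 mg/L
Dose 5 (40 mg at t=32 h): 40·exp(−0.03301·19) = 21.365 mg/L
Dose 6 (450 mg at t=40 h): 450·exp(−0.03301·11) = 312.990 mg/L
Dose 7 (145 mg at t=48 h): 145·exp(−0.03301·3) = 131.330 mg/L
C(51) = 83.587 + 95.544 + 143.316 + 127.152 + 21.365 + 312.990 + 131.330 = 915.283 mg/L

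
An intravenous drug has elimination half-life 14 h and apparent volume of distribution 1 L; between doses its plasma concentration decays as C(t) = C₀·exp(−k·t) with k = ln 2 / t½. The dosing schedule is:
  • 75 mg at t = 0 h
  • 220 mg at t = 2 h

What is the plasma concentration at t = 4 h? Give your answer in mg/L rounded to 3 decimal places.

260.784 mg/L

k = ln 2 / 14 = 0.04951 per h
Dose 1 (75 mg at t=0 h): 75·exp(−0.04951·4) = 61.525 mg/L
Dose 2 (220 mg at t=2 h): 220·exp(−0.04951·2) = 199.259 mg/L
C(4) = 61.525 + 199.259 = 260.784 mg/L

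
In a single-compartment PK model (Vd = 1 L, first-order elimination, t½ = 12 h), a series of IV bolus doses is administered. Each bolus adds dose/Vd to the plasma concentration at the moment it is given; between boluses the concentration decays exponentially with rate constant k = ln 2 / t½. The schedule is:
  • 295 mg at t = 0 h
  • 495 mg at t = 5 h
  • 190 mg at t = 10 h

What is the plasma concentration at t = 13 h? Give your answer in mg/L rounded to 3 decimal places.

610.822 mg/L

k = ln 2 / 12 = 0.05776 per h
Dose 1 (295 mg at t=0 h): 295·exp(−0.05776·13) = 139.221 mg/L
Dose 2 (495 mg at t=5 h): 495·exp(−0.05776·8) = 311.830 mg/L
Dose 3 (190 mg at t=10 h): 190·exp(−0.05776·3) = 159.770 mg/L
C(13) = 139.221 + 311.830 + 159.770 = 610.822 mg/L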